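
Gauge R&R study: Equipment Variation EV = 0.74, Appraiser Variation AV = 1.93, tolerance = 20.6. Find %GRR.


GRR = sqrt(EV^2 + AV^2) = sqrt(0.74^2 + 1.93^2) = 2.0670027
%GRR = GRR / tol * 100 = 2.0670027 / 20.6 * 100
%GRR = 10.0340

10.0340


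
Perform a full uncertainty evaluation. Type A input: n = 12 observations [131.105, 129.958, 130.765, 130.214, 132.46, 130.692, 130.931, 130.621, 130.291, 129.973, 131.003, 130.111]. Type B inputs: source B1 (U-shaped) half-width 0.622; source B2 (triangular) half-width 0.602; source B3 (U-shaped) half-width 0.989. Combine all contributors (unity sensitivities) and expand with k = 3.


mean = (131.105 + 129.958 + 130.765 + 130.214 + 132.46 + 130.692 + 130.931 + 130.621 + 130.291 + 129.973 + 131.003 + 130.111) / 12 = 130.677
s = sqrt(sum((x - mean)^2)/(n-1)) = 0.69022184
u_A = s / sqrt(n) = 0.69022184 / sqrt(12) = 0.19924988
u_B1 = 0.622 / sqrt(2) = 0.43982042
u_B2 = 0.602 / sqrt(6) = 0.24576547
u_B3 = 0.989 / sqrt(2) = 0.69932861
uc = sqrt(0.19924988^2 + 0.43982042^2 + 0.24576547^2 + 0.69932861^2) = 0.88464891
U = k * uc = 3 * 0.88464891
U = 2.6539

2.6539


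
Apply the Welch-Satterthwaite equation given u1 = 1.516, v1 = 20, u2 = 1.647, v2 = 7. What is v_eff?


uc = sqrt(u1^2 + u2^2) = sqrt(1.516^2 + 1.647^2) = 2.2384961
v_eff = uc^4 / (u1^4/v1 + u2^4/v2)
= 2.2384961^4 / (1.516^4/20 + 1.647^4/7)
= 25.108766 / 1.3152773
v_eff = 19.0901

19.0901


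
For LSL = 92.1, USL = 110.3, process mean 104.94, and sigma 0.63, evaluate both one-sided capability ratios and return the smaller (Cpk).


Cpu = (USL - mean) / (3*sigma) = (110.3 - 104.94) / (3*0.63) = 2.8360
Cpl = (mean - LSL) / (3*sigma) = (104.94 - 92.1) / (3*0.63) = 6.7937
Cpk = min(Cpu, Cpl) = 2.8360

2.8360


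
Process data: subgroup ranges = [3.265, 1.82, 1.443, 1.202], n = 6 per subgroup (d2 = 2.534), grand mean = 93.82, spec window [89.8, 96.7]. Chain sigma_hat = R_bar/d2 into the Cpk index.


R_bar = (3.265 + 1.82 + 1.443 + 1.202) / 4 = 1.9325
sigma = R_bar / d2 = 1.9325 / 2.534 = 0.76262826
Cp = (USL - LSL)/(6*sigma) = (96.7 - 89.8)/(6*0.76262826) = 1.5079
Cpu = (96.7 - 93.82)/(3*0.76262826) = 1.2588
Cpl = (93.82 - 89.8)/(3*0.76262826) = 1.7571
Cpk = min(Cpu, Cpl) = 1.2588

1.2588


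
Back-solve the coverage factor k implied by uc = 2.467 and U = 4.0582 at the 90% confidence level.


k = U / uc
k = 4.0582 / 2.467
k = 1.645

1.645


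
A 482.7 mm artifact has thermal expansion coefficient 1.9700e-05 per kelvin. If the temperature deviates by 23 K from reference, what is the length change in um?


dL = L * alpha * dT
= 482.7 * 1.9700e-05 * 23
= 0.2187114 mm
dL_um = 0.2187114 * 1000 = 218.7114 um

218.7114


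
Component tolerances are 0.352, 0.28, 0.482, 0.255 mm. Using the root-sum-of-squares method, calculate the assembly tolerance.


RSS = sqrt(0.352^2 + 0.28^2 + 0.482^2 + 0.255^2)
= sqrt(0.499653)
= 0.7069

0.7069


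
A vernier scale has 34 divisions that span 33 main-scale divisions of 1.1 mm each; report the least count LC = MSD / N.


LC = MSD / n_div
= 1.1 / 34
= 0.0324

0.0324


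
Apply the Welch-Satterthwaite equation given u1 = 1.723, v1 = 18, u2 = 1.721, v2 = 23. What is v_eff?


uc = sqrt(u1^2 + u2^2) = sqrt(1.723^2 + 1.721^2) = 2.4352762
v_eff = uc^4 / (u1^4/v1 + u2^4/v2)
= 2.4352762^4 / (1.723^4/18 + 1.721^4/23)
= 35.171663 / 0.87104379
v_eff = 40.3788

40.3788


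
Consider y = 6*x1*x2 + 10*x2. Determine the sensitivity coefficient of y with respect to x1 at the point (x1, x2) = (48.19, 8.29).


y = 6*x1*x2 + 10*x2
dy/dx1 = 6*x2
Evaluate at x2 = 8.29: c1 = 6 * 8.29
c1 = 49.7400

49.7400


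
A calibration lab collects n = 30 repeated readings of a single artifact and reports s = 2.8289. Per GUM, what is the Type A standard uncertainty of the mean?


u_A = s / sqrt(n)
u_A = 2.8289 / sqrt(30)
u_A = 2.8289 / 5.4772256
u_A = 0.5165

0.5165


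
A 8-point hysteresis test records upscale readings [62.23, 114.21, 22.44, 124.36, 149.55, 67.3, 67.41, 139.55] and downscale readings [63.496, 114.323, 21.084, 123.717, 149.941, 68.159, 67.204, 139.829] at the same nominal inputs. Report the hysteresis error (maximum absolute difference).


|62.23 - 63.496| = 1.2660
|114.21 - 114.323| = 0.1130
|22.44 - 21.084| = 1.3560
|124.36 - 123.717| = 0.6430
|149.55 - 149.941| = 0.3910
|67.3 - 68.159| = 0.8590
|67.41 - 67.204| = 0.2060
|139.55 - 139.829| = 0.2790
hysteresis = max(diffs) = 1.3560

1.3560


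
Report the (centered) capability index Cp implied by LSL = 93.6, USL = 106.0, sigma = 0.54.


Cp = (USL - LSL) / (6 * sigma)
= (106.0 - 93.6) / (6 * 0.54)
= 12.4000 / 3.2400
= 3.8272

3.8272


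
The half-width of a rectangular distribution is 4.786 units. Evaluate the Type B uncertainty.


u_B = half_width / sqrt(3)
u_B = 4.786 / 1.7320508
u_B = 2.7632

2.7632


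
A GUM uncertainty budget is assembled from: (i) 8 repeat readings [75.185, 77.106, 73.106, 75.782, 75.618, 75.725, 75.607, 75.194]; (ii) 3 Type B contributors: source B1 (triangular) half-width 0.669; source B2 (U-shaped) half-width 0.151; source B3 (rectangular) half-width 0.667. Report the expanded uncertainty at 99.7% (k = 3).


mean = (75.185 + 77.106 + 73.106 + 75.782 + 75.618 + 75.725 + 75.607 + 75.194) / 8 = 75.415375
s = sqrt(sum((x - mean)^2)/(n-1)) = 1.1085102
u_A = s / sqrt(n) = 1.1085102 / sqrt(8) = 0.39191754
u_B1 = 0.669 / sqrt(6) = 0.27311811
u_B2 = 0.151 / sqrt(2) = 0.10677312
u_B3 = 0.667 / sqrt(3) = 0.38509263
uc = sqrt(0.39191754^2 + 0.27311811^2 + 0.10677312^2 + 0.38509263^2) = 0.62280791
U = k * uc = 3 * 0.62280791
U = 1.8684

1.8684


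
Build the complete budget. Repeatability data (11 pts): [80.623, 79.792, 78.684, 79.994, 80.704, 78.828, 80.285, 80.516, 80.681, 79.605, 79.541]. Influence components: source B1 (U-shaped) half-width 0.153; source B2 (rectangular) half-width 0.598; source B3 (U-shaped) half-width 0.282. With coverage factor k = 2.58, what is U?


mean = (80.623 + 79.792 + 78.684 + 79.994 + 80.704 + 78.828 + 80.285 + 80.516 + 80.681 + 79.605 + 79.541) / 11 = 79.93209091
s = sqrt(sum((x - mean)^2)/(n-1)) = 0.71831086
u_A = s / sqrt(n) = 0.71831086 / sqrt(11) = 0.21657887
u_B1 = 0.153 / sqrt(2) = 0.10818734
u_B2 = 0.598 / sqrt(3) = 0.34525546
u_B3 = 0.282 / sqrt(2) = 0.19940411
uc = sqrt(0.21657887^2 + 0.10818734^2 + 0.34525546^2 + 0.19940411^2) = 0.46644854
U = k * uc = 2.58 * 0.46644854
U = 1.2034

1.2034


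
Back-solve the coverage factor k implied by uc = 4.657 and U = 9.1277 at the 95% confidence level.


k = U / uc
k = 9.1277 / 4.657
k = 1.96

1.96


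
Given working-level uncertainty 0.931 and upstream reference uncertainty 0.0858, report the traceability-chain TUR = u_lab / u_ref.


TUR = u_lab / u_ref
= 0.931 / 0.0858
= 10.8508

10.8508


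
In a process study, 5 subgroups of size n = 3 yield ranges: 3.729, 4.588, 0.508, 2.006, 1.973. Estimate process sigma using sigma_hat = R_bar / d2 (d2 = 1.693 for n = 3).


R_bar = (3.729 + 4.588 + 0.508 + 2.006 + 1.973) / 5
R_bar = 12.804 / 5 = 2.5608
sigma_hat = R_bar / d2 = 2.5608 / 1.693 = 1.5126

1.5126


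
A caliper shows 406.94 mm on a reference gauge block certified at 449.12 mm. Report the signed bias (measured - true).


Systematic error = measured - true
= 406.94 - 449.12
= -42.1800

-42.1800


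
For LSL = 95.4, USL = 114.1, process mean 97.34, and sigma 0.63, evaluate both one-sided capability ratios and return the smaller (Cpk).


Cpu = (USL - mean) / (3*sigma) = (114.1 - 97.34) / (3*0.63) = 8.8677
Cpl = (mean - LSL) / (3*sigma) = (97.34 - 95.4) / (3*0.63) = 1.0265
Cpk = min(Cpu, Cpl) = 1.0265

1.0265


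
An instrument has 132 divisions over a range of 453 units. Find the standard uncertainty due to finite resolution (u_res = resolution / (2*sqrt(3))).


resolution = range / divisions
resolution = 453 / 132 = 3.4318182
u_res = resolution / (2*sqrt(3))
u_res = 3.4318182 / 3.4641016
u_res = 0.9907

0.9907


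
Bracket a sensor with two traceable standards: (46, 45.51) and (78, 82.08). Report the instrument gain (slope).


slope = (y2 - y1) / (x2 - x1)
= (82.08 - 45.51) / (78 - 46)
= 36.5700 / 32
= 1.1428

1.1428


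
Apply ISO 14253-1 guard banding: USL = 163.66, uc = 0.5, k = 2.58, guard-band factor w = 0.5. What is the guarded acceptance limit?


U = k * uc = 2.58 * 0.5 = 1.29
guard band g = w * U = 0.5 * 1.29 = 0.645
AL = USL - g = 163.66 - 0.645
AL = 163.0150

163.0150


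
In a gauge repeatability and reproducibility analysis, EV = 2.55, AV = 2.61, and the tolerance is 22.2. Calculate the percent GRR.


GRR = sqrt(EV^2 + AV^2) = sqrt(2.55^2 + 2.61^2) = 3.6489176
%GRR = GRR / tol * 100 = 3.6489176 / 22.2 * 100
%GRR = 16.4366

16.4366


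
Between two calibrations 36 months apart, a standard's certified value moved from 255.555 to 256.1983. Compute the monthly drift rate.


rate = (v2 - v1) / months
= (256.1983 - 255.555) / 36
= 0.6433 / 36
= 0.0179

0.0179


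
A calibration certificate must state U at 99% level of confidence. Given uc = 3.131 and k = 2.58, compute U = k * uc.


U = k * uc
U = 2.58 * 3.131
U = 8.0780

8.0780


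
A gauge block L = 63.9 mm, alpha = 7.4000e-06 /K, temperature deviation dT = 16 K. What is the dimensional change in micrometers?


dL = L * alpha * dT
= 63.9 * 7.4000e-06 * 16
= 0.0075658 mm
dL_um = 0.0075658 * 1000 = 7.5658 um

7.5658


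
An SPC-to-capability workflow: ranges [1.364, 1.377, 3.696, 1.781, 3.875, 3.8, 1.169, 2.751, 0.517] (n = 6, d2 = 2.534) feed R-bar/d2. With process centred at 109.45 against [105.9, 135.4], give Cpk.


R_bar = (1.364 + 1.377 + 3.696 + 1.781 + 3.875 + 3.8 + 1.169 + 2.751 + 0.517) / 9 = 2.2588889
sigma = R_bar / d2 = 2.2588889 / 2.534 = 0.89143208
Cp = (USL - LSL)/(6*sigma) = (135.4 - 105.9)/(6*0.89143208) = 5.5155
Cpu = (135.4 - 109.45)/(3*0.89143208) = 9.7035
Cpl = (109.45 - 105.9)/(3*0.89143208) = 1.3275
Cpk = min(Cpu, Cpl) = 1.3275

1.3275


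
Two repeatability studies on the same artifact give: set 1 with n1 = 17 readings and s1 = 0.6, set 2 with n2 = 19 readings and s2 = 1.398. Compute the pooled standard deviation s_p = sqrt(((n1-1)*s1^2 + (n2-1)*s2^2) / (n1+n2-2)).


s_p = sqrt(((n1-1)*s1^2 + (n2-1)*s2^2) / (n1+n2-2))
numerator = (17-1)*0.6^2 + (19-1)*1.398^2 = 5.76 + 35.179272 = 40.939272
denominator = 17 + 19 - 2 = 34
s_p^2 = 40.939272 / 34 = 1.2040962
s_p = sqrt(1.2040962) = 1.0973

1.0973


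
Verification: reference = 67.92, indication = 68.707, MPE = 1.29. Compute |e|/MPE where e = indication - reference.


e = indication - reference = 68.707 - 67.92 = 0.7870
|e| = 0.7870
ratio = |e| / MPE = 0.7870 / 1.29
ratio = 0.6101

0.6101


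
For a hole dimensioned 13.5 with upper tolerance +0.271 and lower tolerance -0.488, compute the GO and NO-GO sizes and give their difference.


GO = nominal - lower_tol (smallest hole = maximum material condition)
GO = 13.5 - 0.488 = 13.012
NO-GO = nominal + upper_tol (largest hole = least material condition)
NO-GO = 13.5 + 0.271 = 13.771
spread = NO-GO - GO = 13.771 - 13.012 = 0.7590

0.7590


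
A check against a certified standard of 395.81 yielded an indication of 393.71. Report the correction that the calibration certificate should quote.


Correction = standard - reading
= 395.81 - 393.71
= 2.1000

2.1000


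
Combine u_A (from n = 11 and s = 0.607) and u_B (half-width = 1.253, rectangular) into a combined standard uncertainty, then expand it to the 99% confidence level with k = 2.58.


u_A = s / sqrt(n) = 0.607 / sqrt(11) = 0.18301739
u_B = half_width / sqrt(3) = 1.253 / sqrt(3) = 0.72341989
uc = sqrt(u_A^2 + u_B^2) = sqrt(0.18301739^2 + 0.72341989^2) = 0.74621157
U = k * uc = 2.58 * 0.74621157
U = 1.9252

1.9252


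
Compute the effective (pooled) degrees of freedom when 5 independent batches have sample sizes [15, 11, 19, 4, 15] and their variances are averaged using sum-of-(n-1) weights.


nu = sum_i (n_i - 1)
nu = ((15 - 1) + (11 - 1) + (19 - 1) + (4 - 1) + (15 - 1))
nu = 14 + 10 + 18 + 3 + 14
nu = 59

59


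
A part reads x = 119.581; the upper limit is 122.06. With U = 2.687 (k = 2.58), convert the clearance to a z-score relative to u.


u = U / k = 2.687 / 2.58 = 1.0414729
margin = |USL - x| = |122.06 - 119.581| = 2.479
z = margin / u = 2.479 / 1.0414729
z = 2.3803

2.3803


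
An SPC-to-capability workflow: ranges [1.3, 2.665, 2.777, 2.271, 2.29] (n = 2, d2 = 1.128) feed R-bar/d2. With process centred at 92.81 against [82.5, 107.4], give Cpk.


R_bar = (1.3 + 2.665 + 2.777 + 2.271 + 2.29) / 5 = 2.2606
sigma = R_bar / d2 = 2.2606 / 1.128 = 2.004078
Cp = (USL - LSL)/(6*sigma) = (107.4 - 82.5)/(6*2.004078) = 2.0708
Cpu = (107.4 - 92.81)/(3*2.004078) = 2.4267
Cpl = (92.81 - 82.5)/(3*2.004078) = 1.7148
Cpk = min(Cpu, Cpl) = 1.7148

1.7148


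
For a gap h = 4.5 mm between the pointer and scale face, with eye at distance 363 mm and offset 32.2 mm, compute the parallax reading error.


error = h * offset / d
= 4.5 * 32.2 / 363
= 0.3992

0.3992


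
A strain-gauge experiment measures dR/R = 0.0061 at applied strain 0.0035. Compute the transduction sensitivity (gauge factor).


GF = (dR/R) / epsilon
= 0.0061 / 0.0035
= 1.7429

1.7429


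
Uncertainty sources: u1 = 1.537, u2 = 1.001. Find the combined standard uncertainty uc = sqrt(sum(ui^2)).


uc = sqrt(1.537^2 + 1.001^2)
uc = sqrt(3.36437)
uc = 1.8342

1.8342


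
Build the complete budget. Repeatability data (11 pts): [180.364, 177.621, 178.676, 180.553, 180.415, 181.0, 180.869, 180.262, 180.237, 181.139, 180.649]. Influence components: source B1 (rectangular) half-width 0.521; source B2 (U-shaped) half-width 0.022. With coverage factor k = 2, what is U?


mean = (180.364 + 177.621 + 178.676 + 180.553 + 180.415 + 181.0 + 180.869 + 180.262 + 180.237 + 181.139 + 180.649) / 11 = 180.1622727
s = sqrt(sum((x - mean)^2)/(n-1)) = 1.064518
u_A = s / sqrt(n) = 1.064518 / sqrt(11) = 0.32096425
u_B1 = 0.521 / sqrt(3) = 0.30079949
u_B2 = 0.022 / sqrt(2) = 0.015556349
uc = sqrt(0.32096425^2 + 0.30079949^2 + 0.015556349^2) = 0.4401595
U = k * uc = 2 * 0.4401595
U = 0.8803

0.8803


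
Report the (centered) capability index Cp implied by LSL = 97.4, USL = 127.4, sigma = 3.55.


Cp = (USL - LSL) / (6 * sigma)
= (127.4 - 97.4) / (6 * 3.55)
= 30.0000 / 21.3000
= 1.4085

1.4085


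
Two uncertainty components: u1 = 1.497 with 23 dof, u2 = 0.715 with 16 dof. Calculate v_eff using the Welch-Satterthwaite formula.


uc = sqrt(u1^2 + u2^2) = sqrt(1.497^2 + 0.715^2) = 1.6589858
v_eff = uc^4 / (u1^4/v1 + u2^4/v2)
= 1.6589858^4 / (1.497^4/23 + 0.715^4/16)
= 7.5747914 / 0.23468754
v_eff = 32.2761

32.2761


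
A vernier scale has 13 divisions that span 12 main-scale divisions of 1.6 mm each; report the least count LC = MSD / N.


LC = MSD / n_div
= 1.6 / 13
= 0.1231

0.1231


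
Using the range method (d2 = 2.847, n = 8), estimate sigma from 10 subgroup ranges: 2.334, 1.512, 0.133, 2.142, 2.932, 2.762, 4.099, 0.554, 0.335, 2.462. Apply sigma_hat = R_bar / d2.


R_bar = (2.334 + 1.512 + 0.133 + 2.142 + 2.932 + 2.762 + 4.099 + 0.554 + 0.335 + 2.462) / 10
R_bar = 19.265 / 10 = 1.9265
sigma_hat = R_bar / d2 = 1.9265 / 2.847 = 0.6767

0.6767


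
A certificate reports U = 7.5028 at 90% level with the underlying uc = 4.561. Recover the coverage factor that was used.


k = U / uc
k = 7.5028 / 4.561
k = 1.645

1.645


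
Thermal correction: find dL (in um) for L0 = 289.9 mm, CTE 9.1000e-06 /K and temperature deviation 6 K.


dL = L * alpha * dT
= 289.9 * 9.1000e-06 * 6
= 0.0158285 mm
dL_um = 0.0158285 * 1000 = 15.8285 um

15.8285


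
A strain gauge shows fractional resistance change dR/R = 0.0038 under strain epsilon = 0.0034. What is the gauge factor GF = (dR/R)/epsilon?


GF = (dR/R) / epsilon
= 0.0038 / 0.0034
= 1.1176

1.1176


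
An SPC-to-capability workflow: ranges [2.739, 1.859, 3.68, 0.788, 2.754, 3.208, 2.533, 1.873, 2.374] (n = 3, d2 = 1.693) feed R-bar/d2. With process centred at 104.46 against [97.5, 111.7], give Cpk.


R_bar = (2.739 + 1.859 + 3.68 + 0.788 + 2.754 + 3.208 + 2.533 + 1.873 + 2.374) / 9 = 2.4231111
sigma = R_bar / d2 = 2.4231111 / 1.693 = 1.4312529
Cp = (USL - LSL)/(6*sigma) = (111.7 - 97.5)/(6*1.4312529) = 1.6536
Cpu = (111.7 - 104.46)/(3*1.4312529) = 1.6862
Cpl = (104.46 - 97.5)/(3*1.4312529) = 1.6210
Cpk = min(Cpu, Cpl) = 1.6210

1.6210


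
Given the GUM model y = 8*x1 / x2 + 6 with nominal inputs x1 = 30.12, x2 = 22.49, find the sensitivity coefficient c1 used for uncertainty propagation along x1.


y = 8*x1 / x2 + 6
dy/dx1 = 8/x2
Evaluate at x2 = 22.49: c1 = 8 / 22.49
c1 = 0.3557

0.3557


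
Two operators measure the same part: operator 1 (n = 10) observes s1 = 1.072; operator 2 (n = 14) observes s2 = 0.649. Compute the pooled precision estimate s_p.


s_p = sqrt(((n1-1)*s1^2 + (n2-1)*s2^2) / (n1+n2-2))
numerator = (10-1)*1.072^2 + (14-1)*0.649^2 = 10.342656 + 5.475613 = 15.818269
denominator = 10 + 14 - 2 = 22
s_p^2 = 15.818269 / 22 = 0.71901223
s_p = sqrt(0.71901223) = 0.8479

0.8479


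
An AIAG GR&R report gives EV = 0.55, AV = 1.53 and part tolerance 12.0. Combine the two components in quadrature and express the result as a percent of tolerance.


GRR = sqrt(EV^2 + AV^2) = sqrt(0.55^2 + 1.53^2) = 1.6258536
%GRR = GRR / tol * 100 = 1.6258536 / 12.0 * 100
%GRR = 13.5488

13.5488


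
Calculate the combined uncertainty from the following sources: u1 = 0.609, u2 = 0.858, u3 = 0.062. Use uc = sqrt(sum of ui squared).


uc = sqrt(0.609^2 + 0.858^2 + 0.062^2)
uc = sqrt(1.110889)
uc = 1.0540

1.0540


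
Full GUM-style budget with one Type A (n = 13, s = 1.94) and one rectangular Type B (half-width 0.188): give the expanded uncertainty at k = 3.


u_A = s / sqrt(n) = 1.94 / sqrt(13) = 0.53805919
u_B = half_width / sqrt(3) = 0.188 / sqrt(3) = 0.10854185
uc = sqrt(u_A^2 + u_B^2) = sqrt(0.53805919^2 + 0.10854185^2) = 0.54889801
U = k * uc = 3 * 0.54889801
U = 1.6467

1.6467


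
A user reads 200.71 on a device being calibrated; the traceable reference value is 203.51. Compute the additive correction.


Correction = standard - reading
= 203.51 - 200.71
= 2.8000

2.8000


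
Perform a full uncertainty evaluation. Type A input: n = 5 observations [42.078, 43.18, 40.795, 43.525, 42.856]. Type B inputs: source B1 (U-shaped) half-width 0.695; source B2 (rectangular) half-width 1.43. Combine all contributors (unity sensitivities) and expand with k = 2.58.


mean = (42.078 + 43.18 + 40.795 + 43.525 + 42.856) / 5 = 42.4868
s = sqrt(sum((x - mean)^2)/(n-1)) = 1.0867381
u_A = s / sqrt(n) = 1.0867381 / sqrt(5) = 0.48600405
u_B1 = 0.695 / sqrt(2) = 0.49143921
u_B2 = 1.43 / sqrt(3) = 0.82561088
uc = sqrt(0.48600405^2 + 0.49143921^2 + 0.82561088^2) = 1.0767292
U = k * uc = 2.58 * 1.0767292
U = 2.7780

2.7780


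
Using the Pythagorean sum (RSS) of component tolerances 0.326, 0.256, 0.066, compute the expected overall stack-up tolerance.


RSS = sqrt(0.326^2 + 0.256^2 + 0.066^2)
= sqrt(0.176168)
= 0.4197

0.4197


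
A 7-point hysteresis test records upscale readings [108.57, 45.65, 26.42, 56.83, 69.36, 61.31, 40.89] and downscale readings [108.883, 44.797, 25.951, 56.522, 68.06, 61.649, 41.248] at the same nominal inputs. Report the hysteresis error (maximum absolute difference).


|108.57 - 108.883| = 0.3130
|45.65 - 44.797| = 0.8530
|26.42 - 25.951| = 0.4690
|56.83 - 56.522| = 0.3080
|69.36 - 68.06| = 1.3000
|61.31 - 61.649| = 0.3390
|40.89 - 41.248| = 0.3580
hysteresis = max(diffs) = 1.3000

1.3000


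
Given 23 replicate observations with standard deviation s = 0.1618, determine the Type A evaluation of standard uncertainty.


u_A = s / sqrt(n)
u_A = 0.1618 / sqrt(23)
u_A = 0.1618 / 4.7958315
u_A = 0.0337

0.0337


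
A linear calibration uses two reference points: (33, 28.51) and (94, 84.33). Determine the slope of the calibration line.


slope = (y2 - y1) / (x2 - x1)
= (84.33 - 28.51) / (94 - 33)
= 55.8200 / 61
= 0.9151

0.9151


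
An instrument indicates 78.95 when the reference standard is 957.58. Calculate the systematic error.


Systematic error = measured - true
= 78.95 - 957.58
= -878.6300

-878.6300


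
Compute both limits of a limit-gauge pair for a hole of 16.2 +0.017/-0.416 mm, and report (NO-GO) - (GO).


GO = nominal - lower_tol (smallest hole = maximum material condition)
GO = 16.2 - 0.416 = 15.784
NO-GO = nominal + upper_tol (largest hole = least material condition)
NO-GO = 16.2 + 0.017 = 16.217
spread = NO-GO - GO = 16.217 - 15.784 = 0.4330

0.4330


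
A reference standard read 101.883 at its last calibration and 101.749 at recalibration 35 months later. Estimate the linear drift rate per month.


rate = (v2 - v1) / months
= (101.749 - 101.883) / 35
= -0.1340 / 35
= -0.0038

-0.0038


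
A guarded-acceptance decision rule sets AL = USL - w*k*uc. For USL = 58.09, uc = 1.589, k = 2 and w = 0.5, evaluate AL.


U = k * uc = 2 * 1.589 = 3.178
guard band g = w * U = 0.5 * 3.178 = 1.589
AL = USL - g = 58.09 - 1.589
AL = 56.5010

56.5010


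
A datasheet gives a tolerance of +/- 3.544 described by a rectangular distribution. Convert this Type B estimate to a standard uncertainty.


u_B = half_width / sqrt(3)
u_B = 3.544 / 1.7320508
u_B = 2.0461

2.0461


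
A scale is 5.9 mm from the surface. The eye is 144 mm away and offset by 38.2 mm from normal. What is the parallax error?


error = h * offset / d
= 5.9 * 38.2 / 144
= 1.5651

1.5651


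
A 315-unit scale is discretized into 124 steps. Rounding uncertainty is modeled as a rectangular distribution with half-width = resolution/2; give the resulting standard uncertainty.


resolution = range / divisions
resolution = 315 / 124 = 2.5403226
u_res = resolution / (2*sqrt(3))
u_res = 2.5403226 / 3.4641016
u_res = 0.7333

0.7333


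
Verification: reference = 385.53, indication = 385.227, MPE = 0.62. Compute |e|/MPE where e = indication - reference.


e = indication - reference = 385.227 - 385.53 = -0.3030
|e| = 0.3030
ratio = |e| / MPE = 0.3030 / 0.62
ratio = 0.4887

0.4887


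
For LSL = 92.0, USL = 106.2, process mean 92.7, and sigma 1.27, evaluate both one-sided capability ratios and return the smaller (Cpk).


Cpu = (USL - mean) / (3*sigma) = (106.2 - 92.7) / (3*1.27) = 3.5433
Cpl = (mean - LSL) / (3*sigma) = (92.7 - 92.0) / (3*1.27) = 0.1837
Cpk = min(Cpu, Cpl) = 0.1837

0.1837


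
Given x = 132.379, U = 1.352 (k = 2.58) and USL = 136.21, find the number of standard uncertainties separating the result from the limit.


u = U / k = 1.352 / 2.58 = 0.52403101
margin = |USL - x| = |136.21 - 132.379| = 3.831
z = margin / u = 3.831 / 0.52403101
z = 7.3106

7.3106


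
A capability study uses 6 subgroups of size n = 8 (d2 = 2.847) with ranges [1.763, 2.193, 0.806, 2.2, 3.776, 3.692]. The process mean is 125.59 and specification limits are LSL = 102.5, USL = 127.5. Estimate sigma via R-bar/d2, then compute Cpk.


R_bar = (1.763 + 2.193 + 0.806 + 2.2 + 3.776 + 3.692) / 6 = 2.405
sigma = R_bar / d2 = 2.405 / 2.847 = 0.84474886
Cp = (USL - LSL)/(6*sigma) = (127.5 - 102.5)/(6*0.84474886) = 4.9324
Cpu = (127.5 - 125.59)/(3*0.84474886) = 0.7537
Cpl = (125.59 - 102.5)/(3*0.84474886) = 9.1112
Cpk = min(Cpu, Cpl) = 0.7537

0.7537


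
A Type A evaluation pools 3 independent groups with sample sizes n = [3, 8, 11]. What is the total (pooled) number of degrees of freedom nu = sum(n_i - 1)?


nu = sum_i (n_i - 1)
nu = ((3 - 1) + (8 - 1) + (11 - 1))
nu = 2 + 7 + 10
nu = 19

19


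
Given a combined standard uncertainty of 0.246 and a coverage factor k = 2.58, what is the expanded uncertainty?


U = k * uc
U = 2.58 * 0.246
U = 0.6347

0.6347


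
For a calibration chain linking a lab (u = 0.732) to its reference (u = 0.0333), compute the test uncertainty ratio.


TUR = u_lab / u_ref
= 0.732 / 0.0333
= 21.9820

21.9820


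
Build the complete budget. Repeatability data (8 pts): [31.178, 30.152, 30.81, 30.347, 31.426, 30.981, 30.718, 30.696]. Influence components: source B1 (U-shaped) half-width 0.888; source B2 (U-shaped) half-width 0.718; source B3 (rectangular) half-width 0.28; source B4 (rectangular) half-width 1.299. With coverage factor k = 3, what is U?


mean = (31.178 + 30.152 + 30.81 + 30.347 + 31.426 + 30.981 + 30.718 + 30.696) / 8 = 30.7885
s = sqrt(sum((x - mean)^2)/(n-1)) = 0.41562621
u_A = s / sqrt(n) = 0.41562621 / sqrt(8) = 0.14694606
u_B1 = 0.888 / sqrt(2) = 0.62791082
u_B2 = 0.718 / sqrt(2) = 0.50770267
u_B3 = 0.28 / sqrt(3) = 0.16165808
u_B4 = 1.299 / sqrt(3) = 0.749978
uc = sqrt(0.14694606^2 + 0.62791082^2 + 0.50770267^2 + 0.16165808^2 + 0.749978^2) = 1.123489
U = k * uc = 3 * 1.123489
U = 3.3705

3.3705


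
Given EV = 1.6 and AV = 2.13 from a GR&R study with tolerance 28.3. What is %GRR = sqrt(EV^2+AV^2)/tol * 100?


GRR = sqrt(EV^2 + AV^2) = sqrt(1.6^2 + 2.13^2) = 2.6640008
%GRR = GRR / tol * 100 = 2.6640008 / 28.3 * 100
%GRR = 9.4134

9.4134


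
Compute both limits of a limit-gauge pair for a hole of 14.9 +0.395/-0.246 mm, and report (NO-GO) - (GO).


GO = nominal - lower_tol (smallest hole = maximum material condition)
GO = 14.9 - 0.246 = 14.654
NO-GO = nominal + upper_tol (largest hole = least material condition)
NO-GO = 14.9 + 0.395 = 15.295
spread = NO-GO - GO = 15.295 - 14.654 = 0.6410

0.6410


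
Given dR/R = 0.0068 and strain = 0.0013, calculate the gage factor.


GF = (dR/R) / epsilon
= 0.0068 / 0.0013
= 5.2308

5.2308


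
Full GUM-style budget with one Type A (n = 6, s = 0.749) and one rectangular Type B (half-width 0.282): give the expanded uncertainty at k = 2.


u_A = s / sqrt(n) = 0.749 / sqrt(6) = 0.30577797
u_B = half_width / sqrt(3) = 0.282 / sqrt(3) = 0.16281278
uc = sqrt(u_A^2 + u_B^2) = sqrt(0.30577797^2 + 0.16281278^2) = 0.34642195
U = k * uc = 2 * 0.34642195
U = 0.6928

0.6928


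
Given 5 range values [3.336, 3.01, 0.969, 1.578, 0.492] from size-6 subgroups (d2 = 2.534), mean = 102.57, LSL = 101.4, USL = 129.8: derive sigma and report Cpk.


R_bar = (3.336 + 3.01 + 0.969 + 1.578 + 0.492) / 5 = 1.877
sigma = R_bar / d2 = 1.877 / 2.534 = 0.74072612
Cp = (USL - LSL)/(6*sigma) = (129.8 - 101.4)/(6*0.74072612) = 6.3901
Cpu = (129.8 - 102.57)/(3*0.74072612) = 12.2537
Cpl = (102.57 - 101.4)/(3*0.74072612) = 0.5265
Cpk = min(Cpu, Cpl) = 0.5265

0.5265


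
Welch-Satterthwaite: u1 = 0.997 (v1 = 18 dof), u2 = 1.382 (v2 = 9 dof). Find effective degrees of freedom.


uc = sqrt(u1^2 + u2^2) = sqrt(0.997^2 + 1.382^2) = 1.704093
v_eff = uc^4 / (u1^4/v1 + u2^4/v2)
= 1.704093^4 / (0.997^4/18 + 1.382^4/9)
= 8.4328266 / 0.46020407
v_eff = 18.3241

18.3241


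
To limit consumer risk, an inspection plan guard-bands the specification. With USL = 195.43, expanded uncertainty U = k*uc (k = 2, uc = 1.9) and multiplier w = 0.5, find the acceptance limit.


U = k * uc = 2 * 1.9 = 3.8
guard band g = w * U = 0.5 * 3.8 = 1.9
AL = USL - g = 195.43 - 1.9
AL = 193.5300

193.5300


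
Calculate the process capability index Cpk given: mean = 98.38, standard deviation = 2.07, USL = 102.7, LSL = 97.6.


Cpu = (USL - mean) / (3*sigma) = (102.7 - 98.38) / (3*2.07) = 0.6957
Cpl = (mean - LSL) / (3*sigma) = (98.38 - 97.6) / (3*2.07) = 0.1256
Cpk = min(Cpu, Cpl) = 0.1256

0.1256


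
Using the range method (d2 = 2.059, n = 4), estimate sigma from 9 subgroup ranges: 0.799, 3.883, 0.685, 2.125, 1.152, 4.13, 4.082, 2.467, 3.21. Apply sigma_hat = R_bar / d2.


R_bar = (0.799 + 3.883 + 0.685 + 2.125 + 1.152 + 4.13 + 4.082 + 2.467 + 3.21) / 9
R_bar = 22.533 / 9 = 2.5036667
sigma_hat = R_bar / d2 = 2.5036667 / 2.059 = 1.2160

1.2160


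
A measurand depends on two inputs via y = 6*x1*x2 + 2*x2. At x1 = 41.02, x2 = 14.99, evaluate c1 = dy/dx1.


y = 6*x1*x2 + 2*x2
dy/dx1 = 6*x2
Evaluate at x2 = 14.99: c1 = 6 * 14.99
c1 = 89.9400

89.9400


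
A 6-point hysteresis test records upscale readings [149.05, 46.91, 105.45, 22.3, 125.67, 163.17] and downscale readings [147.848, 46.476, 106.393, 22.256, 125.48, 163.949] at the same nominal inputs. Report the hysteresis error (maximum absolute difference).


|149.05 - 147.848| = 1.2020
|46.91 - 46.476| = 0.4340
|105.45 - 106.393| = 0.9430
|22.3 - 22.256| = 0.0440
|125.67 - 125.48| = 0.1900
|163.17 - 163.949| = 0.7790
hysteresis = max(diffs) = 1.2020

1.2020


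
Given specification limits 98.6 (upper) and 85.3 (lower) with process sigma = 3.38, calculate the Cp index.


Cp = (USL - LSL) / (6 * sigma)
= (98.6 - 85.3) / (6 * 3.38)
= 13.3000 / 20.2800
= 0.6558

0.6558


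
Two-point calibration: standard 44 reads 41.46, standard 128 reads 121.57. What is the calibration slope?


slope = (y2 - y1) / (x2 - x1)
= (121.57 - 41.46) / (128 - 44)
= 80.1100 / 84
= 0.9537

0.9537


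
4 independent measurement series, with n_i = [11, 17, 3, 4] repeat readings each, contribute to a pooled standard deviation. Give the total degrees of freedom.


nu = sum_i (n_i - 1)
nu = ((11 - 1) + (17 - 1) + (3 - 1) + (4 - 1))
nu = 10 + 16 + 2 + 3
nu = 31

31


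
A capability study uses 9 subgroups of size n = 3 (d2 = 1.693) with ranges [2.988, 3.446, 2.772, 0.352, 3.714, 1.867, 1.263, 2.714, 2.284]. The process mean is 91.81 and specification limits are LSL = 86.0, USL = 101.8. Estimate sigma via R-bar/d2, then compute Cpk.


R_bar = (2.988 + 3.446 + 2.772 + 0.352 + 3.714 + 1.867 + 1.263 + 2.714 + 2.284) / 9 = 2.3777778
sigma = R_bar / d2 = 2.3777778 / 1.693 = 1.404476
Cp = (USL - LSL)/(6*sigma) = (101.8 - 86.0)/(6*1.404476) = 1.8750
Cpu = (101.8 - 91.81)/(3*1.404476) = 2.3710
Cpl = (91.81 - 86.0)/(3*1.404476) = 1.3789
Cpk = min(Cpu, Cpl) = 1.3789

1.3789


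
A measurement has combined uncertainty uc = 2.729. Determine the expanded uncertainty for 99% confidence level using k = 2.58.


U = k * uc
U = 2.58 * 2.729
U = 7.0408

7.0408


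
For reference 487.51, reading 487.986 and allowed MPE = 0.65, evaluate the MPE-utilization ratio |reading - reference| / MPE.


e = indication - reference = 487.986 - 487.51 = 0.4760
|e| = 0.4760
ratio = |e| / MPE = 0.4760 / 0.65
ratio = 0.7323

0.7323


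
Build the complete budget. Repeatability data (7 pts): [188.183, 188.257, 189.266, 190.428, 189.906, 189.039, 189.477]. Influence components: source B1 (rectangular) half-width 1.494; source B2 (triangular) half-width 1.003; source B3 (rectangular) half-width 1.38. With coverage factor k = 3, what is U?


mean = (188.183 + 188.257 + 189.266 + 190.428 + 189.906 + 189.039 + 189.477) / 7 = 189.2222857
s = sqrt(sum((x - mean)^2)/(n-1)) = 0.81990725
u_A = s / sqrt(n) = 0.81990725 / sqrt(7) = 0.30989581
u_B1 = 1.494 / sqrt(3) = 0.8625613
u_B2 = 1.003 / sqrt(6) = 0.40947304
u_B3 = 1.38 / sqrt(3) = 0.79674337
uc = sqrt(0.30989581^2 + 0.8625613^2 + 0.40947304^2 + 0.79674337^2) = 1.2816066
U = k * uc = 3 * 1.2816066
U = 3.8448

3.8448


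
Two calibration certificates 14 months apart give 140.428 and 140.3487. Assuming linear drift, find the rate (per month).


rate = (v2 - v1) / months
= (140.3487 - 140.428) / 14
= -0.0793 / 14
= -0.0057

-0.0057


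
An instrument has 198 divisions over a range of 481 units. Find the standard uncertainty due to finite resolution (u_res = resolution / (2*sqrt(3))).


resolution = range / divisions
resolution = 481 / 198 = 2.4292929
u_res = resolution / (2*sqrt(3))
u_res = 2.4292929 / 3.4641016
u_res = 0.7013

0.7013


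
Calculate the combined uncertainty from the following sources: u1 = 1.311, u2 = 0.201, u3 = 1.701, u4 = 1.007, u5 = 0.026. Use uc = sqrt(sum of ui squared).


uc = sqrt(1.311^2 + 0.201^2 + 1.701^2 + 1.007^2 + 0.026^2)
uc = sqrt(5.667248)
uc = 2.3806

2.3806


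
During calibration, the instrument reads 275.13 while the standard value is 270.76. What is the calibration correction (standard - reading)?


Correction = standard - reading
= 270.76 - 275.13
= -4.3700

-4.3700


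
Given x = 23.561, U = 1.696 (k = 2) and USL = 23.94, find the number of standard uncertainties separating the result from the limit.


u = U / k = 1.696 / 2 = 0.848
margin = |USL - x| = |23.94 - 23.561| = 0.379
z = margin / u = 0.379 / 0.848
z = 0.4469

0.4469


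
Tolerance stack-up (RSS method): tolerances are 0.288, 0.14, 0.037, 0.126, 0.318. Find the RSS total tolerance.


RSS = sqrt(0.288^2 + 0.14^2 + 0.037^2 + 0.126^2 + 0.318^2)
= sqrt(0.220913)
= 0.4700

0.4700


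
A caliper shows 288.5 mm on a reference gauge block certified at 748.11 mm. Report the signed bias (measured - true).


Systematic error = measured - true
= 288.5 - 748.11
= -459.6100

-459.6100


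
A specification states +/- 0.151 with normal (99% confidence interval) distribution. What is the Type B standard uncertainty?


u_B = half_width / 2.576
u_B = 0.151 / 2.576
u_B = 0.0586

0.0586


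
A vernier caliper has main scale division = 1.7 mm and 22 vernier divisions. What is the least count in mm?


LC = MSD / n_div
= 1.7 / 22
= 0.0773

0.0773


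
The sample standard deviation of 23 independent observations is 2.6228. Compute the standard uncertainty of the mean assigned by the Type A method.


u_A = s / sqrt(n)
u_A = 2.6228 / sqrt(23)
u_A = 2.6228 / 4.7958315
u_A = 0.5469

0.5469


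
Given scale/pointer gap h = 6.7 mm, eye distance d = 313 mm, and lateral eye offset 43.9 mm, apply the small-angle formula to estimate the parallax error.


error = h * offset / d
= 6.7 * 43.9 / 313
= 0.9397

0.9397


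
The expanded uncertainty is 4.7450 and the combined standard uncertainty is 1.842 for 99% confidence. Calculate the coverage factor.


k = U / uc
k = 4.7450 / 1.842
k = 2.576

2.576


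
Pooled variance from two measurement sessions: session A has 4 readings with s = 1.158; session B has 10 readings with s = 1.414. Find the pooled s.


s_p = sqrt(((n1-1)*s1^2 + (n2-1)*s2^2) / (n1+n2-2))
numerator = (4-1)*1.158^2 + (10-1)*1.414^2 = 4.022892 + 17.994564 = 22.017456
denominator = 4 + 10 - 2 = 12
s_p^2 = 22.017456 / 12 = 1.834788
s_p = sqrt(1.834788) = 1.3545

1.3545


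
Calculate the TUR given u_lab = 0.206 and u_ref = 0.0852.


TUR = u_lab / u_ref
= 0.206 / 0.0852
= 2.4178

2.4178


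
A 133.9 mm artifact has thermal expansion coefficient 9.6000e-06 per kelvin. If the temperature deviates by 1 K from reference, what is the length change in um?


dL = L * alpha * dT
= 133.9 * 9.6000e-06 * 1
= 0.0012854 mm
dL_um = 0.0012854 * 1000 = 1.2854 um

1.2854


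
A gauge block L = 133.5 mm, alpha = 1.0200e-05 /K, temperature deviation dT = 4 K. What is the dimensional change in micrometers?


dL = L * alpha * dT
= 133.5 * 1.0200e-05 * 4
= 0.0054468 mm
dL_um = 0.0054468 * 1000 = 5.4468 um

5.4468


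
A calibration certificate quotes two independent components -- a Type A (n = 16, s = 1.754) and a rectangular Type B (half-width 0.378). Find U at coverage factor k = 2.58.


u_A = s / sqrt(n) = 1.754 / sqrt(16) = 0.4385
u_B = half_width / sqrt(3) = 0.378 / sqrt(3) = 0.2182384
uc = sqrt(u_A^2 + u_B^2) = sqrt(0.4385^2 + 0.2182384^2) = 0.48980634
U = k * uc = 2.58 * 0.48980634
U = 1.2637

1.2637


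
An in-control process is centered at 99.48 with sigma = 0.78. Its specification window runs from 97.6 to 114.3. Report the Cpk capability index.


Cpu = (USL - mean) / (3*sigma) = (114.3 - 99.48) / (3*0.78) = 6.3333
Cpl = (mean - LSL) / (3*sigma) = (99.48 - 97.6) / (3*0.78) = 0.8034
Cpk = min(Cpu, Cpl) = 0.8034

0.8034


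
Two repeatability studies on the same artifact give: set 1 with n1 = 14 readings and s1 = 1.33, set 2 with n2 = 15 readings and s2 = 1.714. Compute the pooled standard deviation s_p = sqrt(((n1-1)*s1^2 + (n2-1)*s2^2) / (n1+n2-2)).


s_p = sqrt(((n1-1)*s1^2 + (n2-1)*s2^2) / (n1+n2-2))
numerator = (14-1)*1.33^2 + (15-1)*1.714^2 = 22.9957 + 41.129144 = 64.124844
denominator = 14 + 15 - 2 = 27
s_p^2 = 64.124844 / 27 = 2.3749942
s_p = sqrt(2.3749942) = 1.5411

1.5411


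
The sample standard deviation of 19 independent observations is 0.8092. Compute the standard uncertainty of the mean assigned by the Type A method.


u_A = s / sqrt(n)
u_A = 0.8092 / sqrt(19)
u_A = 0.8092 / 4.3588989
u_A = 0.1856

0.1856


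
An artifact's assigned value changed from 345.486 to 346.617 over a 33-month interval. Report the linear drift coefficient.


rate = (v2 - v1) / months
= (346.617 - 345.486) / 33
= 1.1310 / 33
= 0.0343

0.0343


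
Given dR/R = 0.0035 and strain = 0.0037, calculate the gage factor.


GF = (dR/R) / epsilon
= 0.0035 / 0.0037
= 0.9459

0.9459


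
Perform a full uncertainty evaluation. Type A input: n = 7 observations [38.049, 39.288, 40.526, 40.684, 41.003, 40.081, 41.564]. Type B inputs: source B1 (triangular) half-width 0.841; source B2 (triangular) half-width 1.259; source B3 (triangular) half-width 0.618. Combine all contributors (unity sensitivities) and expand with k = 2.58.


mean = (38.049 + 39.288 + 40.526 + 40.684 + 41.003 + 40.081 + 41.564) / 7 = 40.17071429
s = sqrt(sum((x - mean)^2)/(n-1)) = 1.17704
u_A = s / sqrt(n) = 1.17704 / sqrt(7) = 0.4448793
u_B1 = 0.841 / sqrt(6) = 0.34333681
u_B2 = 1.259 / sqrt(6) = 0.5139846
u_B3 = 0.618 / sqrt(6) = 0.25229744
uc = sqrt(0.4448793^2 + 0.34333681^2 + 0.5139846^2 + 0.25229744^2) = 0.80226674
U = k * uc = 2.58 * 0.80226674
U = 2.0698

2.0698


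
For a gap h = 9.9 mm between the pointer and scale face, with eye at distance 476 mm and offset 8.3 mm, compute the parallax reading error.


error = h * offset / d
= 9.9 * 8.3 / 476
= 0.1726

0.1726


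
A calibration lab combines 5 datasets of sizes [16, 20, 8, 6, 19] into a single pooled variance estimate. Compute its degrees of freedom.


nu = sum_i (n_i - 1)
nu = ((16 - 1) + (20 - 1) + (8 - 1) + (6 - 1) + (19 - 1))
nu = 15 + 19 + 7 + 5 + 18
nu = 64

64


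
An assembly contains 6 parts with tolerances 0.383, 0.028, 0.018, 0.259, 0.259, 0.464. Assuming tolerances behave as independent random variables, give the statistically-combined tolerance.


RSS = sqrt(0.383^2 + 0.028^2 + 0.018^2 + 0.259^2 + 0.259^2 + 0.464^2)
= sqrt(0.497255)
= 0.7052

0.7052


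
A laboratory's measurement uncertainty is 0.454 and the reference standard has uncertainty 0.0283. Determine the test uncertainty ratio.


TUR = u_lab / u_ref
= 0.454 / 0.0283
= 16.0424

16.0424


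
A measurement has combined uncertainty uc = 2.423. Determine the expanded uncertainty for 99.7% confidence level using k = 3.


U = k * uc
U = 3 * 2.423
U = 7.2690

7.2690


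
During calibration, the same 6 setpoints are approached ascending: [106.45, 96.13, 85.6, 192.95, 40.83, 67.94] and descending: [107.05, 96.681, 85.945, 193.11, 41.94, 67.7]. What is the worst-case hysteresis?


|106.45 - 107.05| = 0.6000
|96.13 - 96.681| = 0.5510
|85.6 - 85.945| = 0.3450
|192.95 - 193.11| = 0.1600
|40.83 - 41.94| = 1.1100
|67.94 - 67.7| = 0.2400
hysteresis = max(diffs) = 1.1100

1.1100


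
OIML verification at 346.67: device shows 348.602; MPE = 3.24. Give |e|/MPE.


e = indication - reference = 348.602 - 346.67 = 1.9320
|e| = 1.9320
ratio = |e| / MPE = 1.9320 / 3.24
ratio = 0.5963

0.5963


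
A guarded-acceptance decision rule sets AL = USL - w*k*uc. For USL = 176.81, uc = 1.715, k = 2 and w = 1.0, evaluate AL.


U = k * uc = 2 * 1.715 = 3.43
guard band g = w * U = 1.0 * 3.43 = 3.43
AL = USL - g = 176.81 - 3.43
AL = 173.3800

173.3800


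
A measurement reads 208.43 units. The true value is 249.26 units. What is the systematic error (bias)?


Systematic error = measured - true
= 208.43 - 249.26
= -40.8300

-40.8300


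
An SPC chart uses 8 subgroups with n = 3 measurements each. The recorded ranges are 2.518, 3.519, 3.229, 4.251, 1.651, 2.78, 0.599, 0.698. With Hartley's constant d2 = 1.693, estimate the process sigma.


R_bar = (2.518 + 3.519 + 3.229 + 4.251 + 1.651 + 2.78 + 0.599 + 0.698) / 8
R_bar = 19.245 / 8 = 2.405625
sigma_hat = R_bar / d2 = 2.405625 / 1.693 = 1.4209

1.4209


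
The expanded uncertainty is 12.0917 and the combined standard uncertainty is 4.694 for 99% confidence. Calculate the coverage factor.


k = U / uc
k = 12.0917 / 4.694
k = 2.576

2.576
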